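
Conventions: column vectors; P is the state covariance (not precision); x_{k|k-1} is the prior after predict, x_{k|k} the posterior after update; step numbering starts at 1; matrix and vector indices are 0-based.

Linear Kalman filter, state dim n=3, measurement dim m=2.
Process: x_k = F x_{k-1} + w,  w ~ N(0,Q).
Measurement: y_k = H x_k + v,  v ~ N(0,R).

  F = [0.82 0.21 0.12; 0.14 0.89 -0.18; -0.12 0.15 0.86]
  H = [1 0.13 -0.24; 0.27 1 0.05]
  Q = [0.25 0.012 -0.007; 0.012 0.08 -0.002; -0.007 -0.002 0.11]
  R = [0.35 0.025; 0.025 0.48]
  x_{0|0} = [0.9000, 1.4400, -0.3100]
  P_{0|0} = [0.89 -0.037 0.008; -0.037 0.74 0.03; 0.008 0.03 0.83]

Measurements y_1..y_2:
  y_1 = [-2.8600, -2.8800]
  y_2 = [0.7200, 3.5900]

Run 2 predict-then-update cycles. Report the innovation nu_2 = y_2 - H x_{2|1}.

step 1: x^-=[1.0032, 1.4634, -0.1586]  P^-=[0.8834 0.2075 0.0223; 0.2075 0.6913 -0.0202; 0.0223 -0.0202 0.7608]  S=[1.3334 0.5634; 0.5634 1.3482]  K=[0.6541 0.0583; -0.0088 0.5572; -0.1575 0.0835]  nu=[-4.0915, -4.6063]  x^+=[-1.9415, -1.0673, 0.1011]  P^+=[0.2654 -0.0337 0.1274; -0.0337 0.2781 -0.0349; 0.1274 -0.0349 0.7331]
step 2: x^-=[-1.8041, -1.2399, 0.1598]  P^-=[0.4630 0.0340 0.1291; 0.0340 0.3256 -0.0876; 0.1291 -0.0876 0.6282]  S=[0.8070 0.2385; 0.2385 0.8540]  K=[0.5270 0.0465; 0.0068 0.3850; -0.0366 -0.0148]  nu=[2.7236, 5.3090]  x^+=[-0.1217, 0.8225, -0.0182]  P^+=[0.2253 -0.0327 0.1475; -0.0327 0.1977 -0.0792; 0.1475 -0.0792 0.6267]

innov = [2.7236, 5.3090]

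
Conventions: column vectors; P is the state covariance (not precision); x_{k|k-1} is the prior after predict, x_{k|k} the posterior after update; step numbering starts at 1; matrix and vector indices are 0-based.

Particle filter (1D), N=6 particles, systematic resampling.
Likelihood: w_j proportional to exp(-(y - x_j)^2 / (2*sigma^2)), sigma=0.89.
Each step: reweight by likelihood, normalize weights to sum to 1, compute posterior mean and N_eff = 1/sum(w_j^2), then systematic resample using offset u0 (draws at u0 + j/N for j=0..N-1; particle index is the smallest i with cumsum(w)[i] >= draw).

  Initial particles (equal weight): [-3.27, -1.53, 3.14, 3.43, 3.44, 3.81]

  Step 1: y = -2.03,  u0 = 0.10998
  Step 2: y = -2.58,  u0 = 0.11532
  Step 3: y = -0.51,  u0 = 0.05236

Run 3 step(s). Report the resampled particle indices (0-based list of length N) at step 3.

resampled_idx = [2, 2, 3, 4, 4, 5]

step 1: w=[0.3073, 0.6927, 0.0000, 0.0000, 0.0000, 0.0000]  mean=-2.0647  Neff=1.7413  idx=[0, 0, 1, 1, 1, 1]
step 2: w=[0.2131, 0.2131, 0.1435, 0.1435, 0.1435, 0.1435]  mean=-2.2714  Neff=5.7763  idx=[0, 1, 2, 3, 4, 5]
step 3: w=[0.0039, 0.0039, 0.2480, 0.2480, 0.2480, 0.2480]  mean=-1.5436  Neff=4.0627  idx=[2, 2, 3, 4, 4, 5]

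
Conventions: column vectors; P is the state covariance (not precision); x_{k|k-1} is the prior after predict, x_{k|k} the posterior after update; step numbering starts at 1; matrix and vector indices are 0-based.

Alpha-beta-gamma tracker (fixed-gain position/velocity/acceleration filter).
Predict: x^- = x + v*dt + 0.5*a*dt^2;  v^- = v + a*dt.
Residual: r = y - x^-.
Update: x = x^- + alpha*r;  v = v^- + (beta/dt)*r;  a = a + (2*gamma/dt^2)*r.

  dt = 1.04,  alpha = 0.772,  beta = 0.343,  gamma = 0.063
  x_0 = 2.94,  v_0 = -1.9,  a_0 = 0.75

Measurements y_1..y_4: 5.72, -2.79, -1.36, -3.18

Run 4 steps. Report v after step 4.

step 1: x_pred=1.3696  r=4.3504  x^+=4.7281  v^+=0.3148  a^+=1.2568
step 2: x_pred=5.7352  r=-8.5252  x^+=-0.8463  v^+=-1.1898  a^+=0.2637
step 3: x_pred=-1.9411  r=0.5811  x^+=-1.4925  v^+=-0.7240  a^+=0.3314
step 4: x_pred=-2.0662  r=-1.1138  x^+=-2.9261  v^+=-0.7467  a^+=0.2016

v_post = -0.7467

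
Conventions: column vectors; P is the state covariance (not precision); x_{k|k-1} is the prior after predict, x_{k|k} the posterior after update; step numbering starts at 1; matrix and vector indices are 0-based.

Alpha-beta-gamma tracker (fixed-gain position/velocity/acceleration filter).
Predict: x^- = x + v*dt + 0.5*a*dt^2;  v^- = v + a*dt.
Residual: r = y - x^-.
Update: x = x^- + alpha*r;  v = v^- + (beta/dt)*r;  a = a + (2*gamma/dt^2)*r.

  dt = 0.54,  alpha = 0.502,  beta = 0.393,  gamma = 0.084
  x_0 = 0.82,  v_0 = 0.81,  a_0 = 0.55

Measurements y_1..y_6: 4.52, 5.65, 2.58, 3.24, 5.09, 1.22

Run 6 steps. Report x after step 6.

step 1: x_pred=1.3376  r=3.1824  x^+=2.9352  v^+=3.4231  a^+=2.3835
step 2: x_pred=5.1311  r=0.5189  x^+=5.3916  v^+=5.0878  a^+=2.6824
step 3: x_pred=8.5301  r=-5.9501  x^+=5.5432  v^+=2.2059  a^+=-0.7456
step 4: x_pred=6.6256  r=-3.3856  x^+=4.9261  v^+=-0.6607  a^+=-2.6962
step 5: x_pred=4.1762  r=0.9138  x^+=4.6349  v^+=-1.4516  a^+=-2.1697
step 6: x_pred=3.5347  r=-2.3147  x^+=2.3727  v^+=-4.3078  a^+=-3.5033

x_post = 2.3727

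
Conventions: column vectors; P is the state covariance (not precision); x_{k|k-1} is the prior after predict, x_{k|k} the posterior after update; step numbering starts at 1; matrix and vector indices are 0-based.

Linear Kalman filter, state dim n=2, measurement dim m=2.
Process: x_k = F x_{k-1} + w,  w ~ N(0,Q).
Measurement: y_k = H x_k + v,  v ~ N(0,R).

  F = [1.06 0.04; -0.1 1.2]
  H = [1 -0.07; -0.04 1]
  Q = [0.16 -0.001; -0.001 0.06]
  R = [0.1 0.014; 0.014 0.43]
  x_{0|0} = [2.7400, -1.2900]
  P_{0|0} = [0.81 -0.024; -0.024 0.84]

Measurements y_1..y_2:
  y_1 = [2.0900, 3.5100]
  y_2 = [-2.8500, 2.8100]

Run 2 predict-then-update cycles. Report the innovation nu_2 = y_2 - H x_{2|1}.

innov = [-5.1271, 0.4268]

step 1: x^-=[2.8528, -1.8220]  P^-=[1.0694 -0.0770; -0.0770 1.2835]  S=[1.1865 -0.1958; -0.1958 1.7213]  K=[0.9115 0.0341; -0.0176 0.7454]  nu=[-0.8903, 5.4461]  x^+=[2.2271, 2.2532]  P^+=[0.0938 0.0312; 0.0312 0.3215]
step 2: x^-=[2.4508, 2.4812]  P^-=[0.2686 0.0440; 0.0440 0.5165]  S=[0.3649 0.0113; 0.0113 0.9434]  K=[0.7267 0.0266; 0.0048 0.5455]  nu=[-5.1271, 0.4268]  x^+=[-1.2635, 2.6896]  P^+=[0.0748 0.0246; 0.0246 0.2356]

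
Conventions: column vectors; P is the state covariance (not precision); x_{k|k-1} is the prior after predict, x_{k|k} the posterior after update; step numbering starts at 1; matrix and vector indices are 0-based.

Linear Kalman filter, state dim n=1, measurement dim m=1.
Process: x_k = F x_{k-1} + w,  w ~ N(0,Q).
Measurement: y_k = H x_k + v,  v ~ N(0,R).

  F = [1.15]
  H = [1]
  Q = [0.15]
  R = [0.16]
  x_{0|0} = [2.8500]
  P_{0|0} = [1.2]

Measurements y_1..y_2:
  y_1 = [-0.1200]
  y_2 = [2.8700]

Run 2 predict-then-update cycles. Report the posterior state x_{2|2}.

step 1: x^-=[3.2775]  P^-=[1.7370]  S=[1.8970]  K=[0.9157]  nu=[-3.3975]  x^+=[0.1666]  P^+=[0.1465]
step 2: x^-=[0.1915]  P^-=[0.3438]  S=[0.5038]  K=[0.6824]  nu=[2.6785]  x^+=[2.0193]  P^+=[0.1092]

x_post = [2.0193]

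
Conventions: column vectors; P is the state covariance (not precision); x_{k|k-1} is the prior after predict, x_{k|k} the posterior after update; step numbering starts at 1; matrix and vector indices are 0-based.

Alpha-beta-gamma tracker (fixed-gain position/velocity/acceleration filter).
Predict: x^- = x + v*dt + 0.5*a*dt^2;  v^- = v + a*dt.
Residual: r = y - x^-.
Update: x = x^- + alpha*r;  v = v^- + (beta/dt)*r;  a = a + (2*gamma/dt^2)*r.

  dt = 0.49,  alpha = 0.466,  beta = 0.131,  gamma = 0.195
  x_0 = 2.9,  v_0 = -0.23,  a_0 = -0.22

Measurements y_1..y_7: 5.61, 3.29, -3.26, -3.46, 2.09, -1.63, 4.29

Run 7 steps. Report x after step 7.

step 1: x_pred=2.7609  r=2.8491  x^+=4.0886  v^+=0.4239  a^+=4.4079
step 2: x_pred=4.8255  r=-1.5355  x^+=4.1099  v^+=2.1733  a^+=1.9138
step 3: x_pred=5.4046  r=-8.6646  x^+=1.3669  v^+=0.7946  a^+=-12.1603
step 4: x_pred=0.2964  r=-3.7564  x^+=-1.4541  v^+=-6.1682  a^+=-18.2619
step 5: x_pred=-6.6689  r=8.7589  x^+=-2.5872  v^+=-12.7749  a^+=-4.0347
step 6: x_pred=-9.3313  r=7.7013  x^+=-5.7425  v^+=-12.6929  a^+=8.4747
step 7: x_pred=-10.9446  r=15.2346  x^+=-3.8453  v^+=-4.4674  a^+=33.2207

x_post = -3.8453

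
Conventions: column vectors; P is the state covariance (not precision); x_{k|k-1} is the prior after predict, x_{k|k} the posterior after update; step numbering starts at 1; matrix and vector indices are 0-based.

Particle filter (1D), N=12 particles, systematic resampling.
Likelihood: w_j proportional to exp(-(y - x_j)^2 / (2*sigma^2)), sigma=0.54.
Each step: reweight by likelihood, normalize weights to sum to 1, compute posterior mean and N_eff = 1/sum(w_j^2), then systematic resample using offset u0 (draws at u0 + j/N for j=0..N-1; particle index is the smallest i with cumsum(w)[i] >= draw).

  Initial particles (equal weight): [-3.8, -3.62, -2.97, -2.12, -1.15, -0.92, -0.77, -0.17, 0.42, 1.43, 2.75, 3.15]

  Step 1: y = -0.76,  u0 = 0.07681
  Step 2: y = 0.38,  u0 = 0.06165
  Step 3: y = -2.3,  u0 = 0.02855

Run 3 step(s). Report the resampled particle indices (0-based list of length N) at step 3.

step 1: w=[0.0000, 0.0000, 0.0001, 0.0123, 0.2258, 0.2805, 0.2930, 0.1613, 0.0269, 0.0001, 0.0000, 0.0000]  mean=-0.7856  Neff=4.1250  idx=[4, 4, 5, 5, 5, 5, 6, 6, 6, 7, 7, 8]
step 2: w=[0.0066, 0.0066, 0.0200, 0.0200, 0.0200, 0.0200, 0.0376, 0.0376, 0.0376, 0.2161, 0.2161, 0.3620]  mean=-0.0970  Neff=4.3421  idx=[4, 7, 9, 9, 9, 10, 10, 11, 11, 11, 11, 11]
step 3: w=[0.6543, 0.3096, 0.0072, 0.0072, 0.0072, 0.0072, 0.0072, 0.0001, 0.0001, 0.0001, 0.0001, 0.0001]  mean=-0.8463  Neff=1.9075  idx=[0, 0, 0, 0, 0, 0, 0, 0, 1, 1, 1, 1]

resampled_idx = [0, 0, 0, 0, 0, 0, 0, 0, 1, 1, 1, 1]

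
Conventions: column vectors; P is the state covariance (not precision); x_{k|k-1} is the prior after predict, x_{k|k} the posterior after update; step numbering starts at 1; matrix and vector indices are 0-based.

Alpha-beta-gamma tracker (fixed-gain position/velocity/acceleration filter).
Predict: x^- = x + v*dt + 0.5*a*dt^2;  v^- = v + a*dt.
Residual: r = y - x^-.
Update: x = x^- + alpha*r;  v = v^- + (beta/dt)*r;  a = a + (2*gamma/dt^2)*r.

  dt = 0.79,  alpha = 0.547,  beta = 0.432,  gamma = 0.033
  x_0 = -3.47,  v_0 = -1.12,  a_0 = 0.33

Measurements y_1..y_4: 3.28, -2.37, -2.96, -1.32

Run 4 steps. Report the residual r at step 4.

resid = 0.0997

step 1: x_pred=-4.2518  r=7.5318  x^+=-0.1319  v^+=3.2594  a^+=1.1265
step 2: x_pred=2.7945  r=-5.1645  x^+=-0.0305  v^+=1.3252  a^+=0.5803
step 3: x_pred=1.1975  r=-4.1575  x^+=-1.0766  v^+=-0.4898  a^+=0.1407
step 4: x_pred=-1.4197  r=0.0997  x^+=-1.3652  v^+=-0.3242  a^+=0.1512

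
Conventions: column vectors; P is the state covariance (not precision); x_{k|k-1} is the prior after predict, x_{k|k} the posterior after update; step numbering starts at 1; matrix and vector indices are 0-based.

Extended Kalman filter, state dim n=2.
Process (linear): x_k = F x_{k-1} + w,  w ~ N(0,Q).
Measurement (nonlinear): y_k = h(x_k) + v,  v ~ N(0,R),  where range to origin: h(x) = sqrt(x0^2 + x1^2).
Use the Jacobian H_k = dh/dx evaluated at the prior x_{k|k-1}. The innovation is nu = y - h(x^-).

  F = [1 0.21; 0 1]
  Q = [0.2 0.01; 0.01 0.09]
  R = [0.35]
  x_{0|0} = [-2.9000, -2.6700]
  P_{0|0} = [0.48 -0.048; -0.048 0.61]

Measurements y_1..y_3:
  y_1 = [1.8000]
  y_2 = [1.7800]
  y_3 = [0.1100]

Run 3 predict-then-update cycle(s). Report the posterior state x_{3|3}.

x_post = [-1.0329, -0.5356]

step 1: x^-=[-3.4607, -2.6700]  P^-=[0.6867 0.0901; 0.0901 0.7000]  H_jac=[-0.7917 -0.6108]  S=[1.1288]  K=[-0.5304; -0.4420]  nu=[-2.5710]  x^+=[-2.0970, -1.5337]  P^+=[0.3691 -0.1745; -0.1745 0.4795]
step 2: x^-=[-2.4191, -1.5337]  P^-=[0.5170 -0.0639; -0.0639 0.5695]  H_jac=[-0.8446 -0.5354]  S=[0.8243]  K=[-0.4882; -0.3045]  nu=[-1.0843]  x^+=[-1.8897, -1.2035]  P^+=[0.3205 -0.1864; -0.1864 0.4930]
step 3: x^-=[-2.1424, -1.2035]  P^-=[0.4640 -0.0729; -0.0729 0.5830]  H_jac=[-0.8719 -0.4898]  S=[0.7803]  K=[-0.4727; -0.2845]  nu=[-2.3473]  x^+=[-1.0329, -0.5356]  P^+=[0.2896 -0.1778; -0.1778 0.5199]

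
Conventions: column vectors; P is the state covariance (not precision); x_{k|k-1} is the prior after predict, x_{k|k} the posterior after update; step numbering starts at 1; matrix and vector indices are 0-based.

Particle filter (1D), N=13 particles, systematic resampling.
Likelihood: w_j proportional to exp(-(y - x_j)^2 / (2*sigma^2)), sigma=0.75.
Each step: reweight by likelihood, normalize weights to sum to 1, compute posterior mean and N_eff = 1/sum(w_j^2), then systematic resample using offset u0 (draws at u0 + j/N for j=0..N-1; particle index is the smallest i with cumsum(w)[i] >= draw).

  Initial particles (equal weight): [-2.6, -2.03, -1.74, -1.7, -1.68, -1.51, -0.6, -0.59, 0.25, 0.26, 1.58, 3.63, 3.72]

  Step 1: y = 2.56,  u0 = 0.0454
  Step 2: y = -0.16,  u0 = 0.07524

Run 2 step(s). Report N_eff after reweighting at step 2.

N_eff = 5.0005

step 1: w=[0.0000, 0.0000, 0.0000, 0.0000, 0.0000, 0.0000, 0.0001, 0.0001, 0.0079, 0.0082, 0.3844, 0.3263, 0.2730]  mean=2.8112  Neff=3.0405  idx=[10, 10, 10, 10, 10, 11, 11, 11, 11, 12, 12, 12, 12]
step 2: w=[0.2000, 0.2000, 0.2000, 0.2000, 0.2000, 0.0000, 0.0000, 0.0000, 0.0000, 0.0000, 0.0000, 0.0000, 0.0000]  mean=1.5801  Neff=5.0005  idx=[0, 0, 1, 1, 1, 2, 2, 3, 3, 3, 4, 4, 4]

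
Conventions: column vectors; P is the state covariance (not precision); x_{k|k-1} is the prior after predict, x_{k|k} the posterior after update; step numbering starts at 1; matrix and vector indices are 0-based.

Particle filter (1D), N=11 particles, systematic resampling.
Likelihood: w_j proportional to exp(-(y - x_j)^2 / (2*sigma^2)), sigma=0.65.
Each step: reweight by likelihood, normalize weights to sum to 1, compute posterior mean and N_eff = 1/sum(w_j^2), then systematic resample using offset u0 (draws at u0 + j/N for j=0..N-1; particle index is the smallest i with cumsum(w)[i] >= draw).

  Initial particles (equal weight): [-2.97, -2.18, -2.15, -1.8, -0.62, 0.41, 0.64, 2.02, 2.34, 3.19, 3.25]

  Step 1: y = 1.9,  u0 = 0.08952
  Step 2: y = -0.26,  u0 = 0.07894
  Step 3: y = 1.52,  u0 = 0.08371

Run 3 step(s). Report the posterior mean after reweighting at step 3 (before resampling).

step 1: w=[0.0000, 0.0000, 0.0000, 0.0000, 0.0002, 0.0320, 0.0676, 0.4352, 0.3520, 0.0618, 0.0512]  mean=2.1224  Neff=3.0740  idx=[6, 7, 7, 7, 7, 8, 8, 8, 8, 9, 10]
step 2: w=[0.9749, 0.0054, 0.0054, 0.0054, 0.0054, 0.0009, 0.0009, 0.0009, 0.0009, 0.0000, 0.0000]  mean=0.6757  Neff=1.0520  idx=[0, 0, 0, 0, 0, 0, 0, 0, 0, 0, 3]
step 3: w=[0.0843, 0.0843, 0.0843, 0.0843, 0.0843, 0.0843, 0.0843, 0.0843, 0.0843, 0.0843, 0.1568]  mean=0.8564  Neff=10.4505  idx=[0, 2, 3, 4, 5, 6, 7, 8, 9, 10, 10]

post_mean = 0.8564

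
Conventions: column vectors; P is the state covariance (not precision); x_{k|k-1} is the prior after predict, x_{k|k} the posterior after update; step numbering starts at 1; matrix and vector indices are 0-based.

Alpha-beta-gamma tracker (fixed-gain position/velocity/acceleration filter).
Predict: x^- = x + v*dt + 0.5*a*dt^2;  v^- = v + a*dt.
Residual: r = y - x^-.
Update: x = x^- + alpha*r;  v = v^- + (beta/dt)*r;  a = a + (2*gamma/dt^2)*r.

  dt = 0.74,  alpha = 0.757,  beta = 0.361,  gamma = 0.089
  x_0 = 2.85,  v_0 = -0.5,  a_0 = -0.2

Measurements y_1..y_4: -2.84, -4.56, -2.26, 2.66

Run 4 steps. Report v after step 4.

step 1: x_pred=2.4252  r=-5.2652  x^+=-1.5605  v^+=-3.2166  a^+=-1.9115
step 2: x_pred=-4.4642  r=-0.0958  x^+=-4.5367  v^+=-4.6778  a^+=-1.9426
step 3: x_pred=-8.5302  r=6.2702  x^+=-3.7837  v^+=-3.0565  a^+=0.0955
step 4: x_pred=-6.0193  r=8.6793  x^+=0.5509  v^+=1.2483  a^+=2.9168

v_post = 1.2483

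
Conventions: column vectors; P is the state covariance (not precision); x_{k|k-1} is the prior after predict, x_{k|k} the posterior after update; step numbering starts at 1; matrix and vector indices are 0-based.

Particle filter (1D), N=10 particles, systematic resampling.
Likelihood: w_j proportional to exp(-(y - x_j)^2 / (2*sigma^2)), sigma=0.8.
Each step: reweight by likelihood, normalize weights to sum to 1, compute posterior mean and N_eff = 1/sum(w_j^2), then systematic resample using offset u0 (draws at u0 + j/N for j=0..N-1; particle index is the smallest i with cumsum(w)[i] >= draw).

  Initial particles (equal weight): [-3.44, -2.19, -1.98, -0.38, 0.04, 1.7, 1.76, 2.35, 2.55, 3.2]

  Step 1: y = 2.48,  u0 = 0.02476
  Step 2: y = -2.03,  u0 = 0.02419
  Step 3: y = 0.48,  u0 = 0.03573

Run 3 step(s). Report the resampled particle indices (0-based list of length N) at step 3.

resampled_idx = [0, 1, 2, 3, 4, 5, 6, 7, 8, 9]

step 1: w=[0.0000, 0.0000, 0.0000, 0.0004, 0.0024, 0.1574, 0.1689, 0.2498, 0.2522, 0.1689]  mean=2.3353  Neff=4.8115  idx=[5, 5, 6, 6, 7, 7, 8, 8, 8, 9]
step 2: w=[0.2898, 0.2898, 0.2037, 0.2037, 0.0047, 0.0047, 0.0012, 0.0012, 0.0012, 0.0000]  mean=1.7336  Neff=3.9834  idx=[0, 0, 0, 1, 1, 1, 2, 2, 3, 3]
step 3: w=[0.1046, 0.1046, 0.1046, 0.1046, 0.1046, 0.1046, 0.0931, 0.0931, 0.0931, 0.0931]  mean=1.7223  Neff=9.9680  idx=[0, 1, 2, 3, 4, 5, 6, 7, 8, 9]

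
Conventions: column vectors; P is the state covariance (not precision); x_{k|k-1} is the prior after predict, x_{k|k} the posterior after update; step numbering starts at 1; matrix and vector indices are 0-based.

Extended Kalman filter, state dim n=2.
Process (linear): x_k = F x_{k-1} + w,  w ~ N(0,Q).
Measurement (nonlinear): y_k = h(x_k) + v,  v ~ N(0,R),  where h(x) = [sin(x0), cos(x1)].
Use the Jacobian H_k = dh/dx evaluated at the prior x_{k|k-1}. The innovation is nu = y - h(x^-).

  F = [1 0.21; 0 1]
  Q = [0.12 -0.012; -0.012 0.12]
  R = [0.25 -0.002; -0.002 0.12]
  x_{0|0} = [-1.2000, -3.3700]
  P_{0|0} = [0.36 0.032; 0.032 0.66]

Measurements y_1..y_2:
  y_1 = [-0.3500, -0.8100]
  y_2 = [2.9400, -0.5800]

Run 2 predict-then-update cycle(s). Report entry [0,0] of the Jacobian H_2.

step 1: x^-=[-1.9077, -3.3700]  P^-=[0.5225 0.1586; 0.1586 0.7800]  H_jac=[-0.3306 0.0000; 0.0000 -0.2264]  S=[0.3071 0.0099; 0.0099 0.1600]  K=[-0.5564 -0.1901; -0.1355 -1.0955]  nu=[0.5938, 0.1640]  x^+=[-2.2692, -3.6302]  P^+=[0.4196 0.0959; 0.0959 0.5794]
step 2: x^-=[-3.0316, -3.6302]  P^-=[0.6054 0.2055; 0.2055 0.6994]  H_jac=[-0.9940 0.0000; 0.0000 -0.4694]  S=[0.8481 0.0939; 0.0939 0.2741]  K=[-0.6970 -0.1132; -0.1126 -1.1592]  nu=[3.0498, 0.3030]  x^+=[-5.1916, -4.3247]  P^+=[0.1751 0.0260; 0.0260 0.2959]

H_jac[0,0] = -0.9940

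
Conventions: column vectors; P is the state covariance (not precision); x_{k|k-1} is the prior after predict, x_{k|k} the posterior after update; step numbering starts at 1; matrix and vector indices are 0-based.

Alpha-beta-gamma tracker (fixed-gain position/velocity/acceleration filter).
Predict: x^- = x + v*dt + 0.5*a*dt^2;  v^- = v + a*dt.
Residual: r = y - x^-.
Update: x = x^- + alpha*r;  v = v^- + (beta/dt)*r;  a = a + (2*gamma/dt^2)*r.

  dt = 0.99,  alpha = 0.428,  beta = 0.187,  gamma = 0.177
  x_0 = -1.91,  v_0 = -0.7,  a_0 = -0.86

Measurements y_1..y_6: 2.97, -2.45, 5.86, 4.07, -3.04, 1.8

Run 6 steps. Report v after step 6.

v_post = 0.3749

step 1: x_pred=-3.0244  r=5.9944  x^+=-0.4588  v^+=-0.4191  a^+=1.3051
step 2: x_pred=-0.2342  r=-2.2158  x^+=-1.1825  v^+=0.4544  a^+=0.5048
step 3: x_pred=-0.4853  r=6.3453  x^+=2.2305  v^+=2.1527  a^+=2.7966
step 4: x_pred=5.7322  r=-1.6622  x^+=5.0208  v^+=4.6074  a^+=2.1963
step 5: x_pred=10.6584  r=-13.6984  x^+=4.7955  v^+=4.1943  a^+=-2.7514
step 6: x_pred=7.5995  r=-5.7995  x^+=5.1173  v^+=0.3749  a^+=-4.8461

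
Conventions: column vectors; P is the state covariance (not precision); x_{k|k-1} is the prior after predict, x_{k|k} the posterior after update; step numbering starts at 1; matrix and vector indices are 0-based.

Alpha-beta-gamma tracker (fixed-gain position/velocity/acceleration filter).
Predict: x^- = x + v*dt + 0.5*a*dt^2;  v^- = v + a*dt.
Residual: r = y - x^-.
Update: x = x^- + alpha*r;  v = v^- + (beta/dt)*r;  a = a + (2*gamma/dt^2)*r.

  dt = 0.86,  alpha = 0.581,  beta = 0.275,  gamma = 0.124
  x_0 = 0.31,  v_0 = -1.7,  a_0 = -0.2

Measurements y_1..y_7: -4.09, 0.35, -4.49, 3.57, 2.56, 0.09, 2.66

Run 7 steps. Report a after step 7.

a_post = -1.0524

step 1: x_pred=-1.2260  r=-2.8640  x^+=-2.8900  v^+=-2.7878  a^+=-1.1604
step 2: x_pred=-5.7166  r=6.0666  x^+=-2.1919  v^+=-1.8458  a^+=0.8739
step 3: x_pred=-3.4562  r=-1.0338  x^+=-4.0568  v^+=-1.4249  a^+=0.5272
step 4: x_pred=-5.0873  r=8.6573  x^+=-0.0574  v^+=1.7968  a^+=3.4301
step 5: x_pred=2.7563  r=-0.1963  x^+=2.6423  v^+=4.6840  a^+=3.3643
step 6: x_pred=7.9146  r=-7.8246  x^+=3.3685  v^+=5.0752  a^+=0.7406
step 7: x_pred=8.0070  r=-5.3470  x^+=4.9004  v^+=4.0023  a^+=-1.0524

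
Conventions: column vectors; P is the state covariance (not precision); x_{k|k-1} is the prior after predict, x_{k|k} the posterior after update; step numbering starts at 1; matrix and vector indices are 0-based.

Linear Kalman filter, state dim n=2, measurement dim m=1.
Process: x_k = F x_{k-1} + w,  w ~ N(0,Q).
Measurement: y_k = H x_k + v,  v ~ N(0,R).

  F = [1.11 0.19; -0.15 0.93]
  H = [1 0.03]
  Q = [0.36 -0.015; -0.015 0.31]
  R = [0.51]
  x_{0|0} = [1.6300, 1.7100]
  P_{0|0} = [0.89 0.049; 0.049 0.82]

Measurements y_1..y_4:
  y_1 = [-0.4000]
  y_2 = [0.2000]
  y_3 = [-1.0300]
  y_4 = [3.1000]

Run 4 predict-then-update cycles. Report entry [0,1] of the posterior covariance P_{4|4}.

P_post[0,1] = 0.0522

step 1: x^-=[2.1342, 1.3458]  P^-=[1.5068 0.0309; 0.0309 1.0256]  S=[2.0196]  K=[0.7466; 0.0305]  nu=[-2.5746]  x^+=[0.2121, 1.2672]  P^+=[0.3812 -0.0151; -0.0151 1.0237]
step 2: x^-=[0.4762, 1.1467]  P^-=[0.8602 0.0872; 0.0872 1.2082]  S=[1.3766]  K=[0.6268; 0.0897]  nu=[-0.3106]  x^+=[0.2815, 1.1188]  P^+=[0.3194 0.0098; 0.0098 1.1971]
step 3: x^-=[0.5251, 0.9983]  P^-=[0.8009 0.1532; 0.1532 1.3498]  S=[1.3213]  K=[0.6096; 0.1466]  nu=[-1.5850]  x^+=[-0.4412, 0.7659]  P^+=[0.3098 0.0351; 0.0351 1.3214]
step 4: x^-=[-0.3442, 0.7785]  P^-=[0.8043 0.2022; 0.2022 1.4501]  S=[1.3277]  K=[0.6103; 0.1850]  nu=[3.4208]  x^+=[1.7437, 1.4114]  P^+=[0.3097 0.0522; 0.0522 1.4046]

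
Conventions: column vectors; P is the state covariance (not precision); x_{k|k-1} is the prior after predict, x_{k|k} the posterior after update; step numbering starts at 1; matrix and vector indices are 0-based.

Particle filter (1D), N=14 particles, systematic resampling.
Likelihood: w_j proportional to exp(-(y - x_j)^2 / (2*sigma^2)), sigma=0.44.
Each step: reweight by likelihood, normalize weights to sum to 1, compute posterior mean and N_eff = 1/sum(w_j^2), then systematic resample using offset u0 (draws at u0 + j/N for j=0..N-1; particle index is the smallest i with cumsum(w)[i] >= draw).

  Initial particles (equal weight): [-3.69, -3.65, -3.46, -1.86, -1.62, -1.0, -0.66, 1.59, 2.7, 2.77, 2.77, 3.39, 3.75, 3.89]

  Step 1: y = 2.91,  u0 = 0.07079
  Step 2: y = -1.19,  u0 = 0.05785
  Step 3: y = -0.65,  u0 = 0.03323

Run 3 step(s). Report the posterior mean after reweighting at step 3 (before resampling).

post_mean = 2.7098

step 1: w=[0.0000, 0.0000, 0.0000, 0.0000, 0.0000, 0.0000, 0.0000, 0.0031, 0.2478, 0.2639, 0.2639, 0.1531, 0.0449, 0.0232]  mean=2.9140  Neff=4.4104  idx=[8, 8, 8, 9, 9, 9, 9, 10, 10, 10, 11, 11, 11, 13]
step 2: w=[0.2131, 0.2131, 0.2131, 0.0515, 0.0515, 0.0515, 0.0515, 0.0515, 0.0515, 0.0515, 0.0000, 0.0000, 0.0000, 0.0000]  mean=2.7253  Neff=6.4605  idx=[0, 0, 0, 1, 1, 1, 2, 2, 2, 4, 5, 6, 8, 9]
step 3: w=[0.0955, 0.0955, 0.0955, 0.0955, 0.0955, 0.0955, 0.0955, 0.0955, 0.0955, 0.0281, 0.0281, 0.0281, 0.0281, 0.0281]  mean=2.7098  Neff=11.6226  idx=[0, 1, 1, 2, 3, 4, 4, 5, 6, 7, 7, 8, 10, 12]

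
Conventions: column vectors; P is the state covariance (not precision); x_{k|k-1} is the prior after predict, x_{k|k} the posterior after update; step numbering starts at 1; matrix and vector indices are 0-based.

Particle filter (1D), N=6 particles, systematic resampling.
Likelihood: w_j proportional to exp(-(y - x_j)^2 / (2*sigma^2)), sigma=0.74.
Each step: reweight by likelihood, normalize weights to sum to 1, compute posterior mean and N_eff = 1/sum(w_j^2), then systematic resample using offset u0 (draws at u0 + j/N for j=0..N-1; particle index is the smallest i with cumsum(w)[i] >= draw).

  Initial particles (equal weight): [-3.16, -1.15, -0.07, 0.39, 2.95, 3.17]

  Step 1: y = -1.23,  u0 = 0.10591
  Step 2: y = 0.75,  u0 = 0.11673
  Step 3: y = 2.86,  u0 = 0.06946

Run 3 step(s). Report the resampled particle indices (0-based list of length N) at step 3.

resampled_idx = [2, 2, 3, 4, 4, 5]

step 1: w=[0.0236, 0.7045, 0.2074, 0.0645, 0.0000, 0.0000]  mean=-0.8741  Neff=1.8382  idx=[1, 1, 1, 1, 2, 3]
step 2: w=[0.0235, 0.0235, 0.0235, 0.0235, 0.3430, 0.5631]  mean=0.0876  Neff=2.2886  idx=[4, 4, 5, 5, 5, 5]
step 3: w=[0.0246, 0.0246, 0.2377, 0.2377, 0.2377, 0.2377]  mean=0.3674  Neff=4.4012  idx=[2, 2, 3, 4, 4, 5]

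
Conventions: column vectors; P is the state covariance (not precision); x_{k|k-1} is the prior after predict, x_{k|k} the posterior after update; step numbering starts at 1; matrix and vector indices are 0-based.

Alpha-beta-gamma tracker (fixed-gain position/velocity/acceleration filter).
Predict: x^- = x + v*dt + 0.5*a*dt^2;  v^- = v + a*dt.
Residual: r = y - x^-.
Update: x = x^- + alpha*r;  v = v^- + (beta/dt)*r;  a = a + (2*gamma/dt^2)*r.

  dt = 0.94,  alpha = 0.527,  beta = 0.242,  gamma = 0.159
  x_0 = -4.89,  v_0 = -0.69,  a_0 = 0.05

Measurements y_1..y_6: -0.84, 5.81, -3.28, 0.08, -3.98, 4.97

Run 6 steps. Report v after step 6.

v_post = -4.4449

step 1: x_pred=-5.5165  r=4.6765  x^+=-3.0520  v^+=0.5610  a^+=1.7330
step 2: x_pred=-1.7590  r=7.5690  x^+=2.2298  v^+=4.1386  a^+=4.4571
step 3: x_pred=8.0893  r=-11.3693  x^+=2.0977  v^+=5.4013  a^+=0.3654
step 4: x_pred=7.3363  r=-7.2563  x^+=3.5122  v^+=3.8766  a^+=-2.2461
step 5: x_pred=6.1639  r=-10.1439  x^+=0.8181  v^+=-0.8463  a^+=-5.8968
step 6: x_pred=-2.5826  r=7.5526  x^+=1.3976  v^+=-4.4449  a^+=-3.1787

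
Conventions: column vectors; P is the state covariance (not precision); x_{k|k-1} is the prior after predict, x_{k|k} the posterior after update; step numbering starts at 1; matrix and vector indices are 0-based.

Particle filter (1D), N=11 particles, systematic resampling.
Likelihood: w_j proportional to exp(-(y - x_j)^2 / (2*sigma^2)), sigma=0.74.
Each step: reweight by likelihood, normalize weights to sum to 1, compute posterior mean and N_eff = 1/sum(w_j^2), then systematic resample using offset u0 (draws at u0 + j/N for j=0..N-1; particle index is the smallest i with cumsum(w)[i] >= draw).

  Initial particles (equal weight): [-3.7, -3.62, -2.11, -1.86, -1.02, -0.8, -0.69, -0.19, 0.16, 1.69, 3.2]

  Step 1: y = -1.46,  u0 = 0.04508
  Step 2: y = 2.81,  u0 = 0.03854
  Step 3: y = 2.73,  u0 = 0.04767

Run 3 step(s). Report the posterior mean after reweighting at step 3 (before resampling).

step 1: w=[0.0026, 0.0035, 0.1708, 0.2171, 0.2105, 0.1688, 0.1462, 0.0576, 0.0229, 0.0000, 0.0000]  mean=-1.2444  Neff=5.7362  idx=[2, 2, 3, 3, 4, 4, 4, 5, 5, 6, 7]
step 2: w=[0.0000, 0.0000, 0.0000, 0.0000, 0.0051, 0.0051, 0.0051, 0.0225, 0.0225, 0.0460, 0.8938]  mean=-0.2530  Neff=1.2466  idx=[8, 10, 10, 10, 10, 10, 10, 10, 10, 10, 10]
step 3: w=[0.0027, 0.0997, 0.0997, 0.0997, 0.0997, 0.0997, 0.0997, 0.0997, 0.0997, 0.0997, 0.0997]  mean=-0.1917  Neff=10.0544  idx=[1, 2, 3, 4, 5, 6, 6, 7, 8, 9, 10]

post_mean = -0.1917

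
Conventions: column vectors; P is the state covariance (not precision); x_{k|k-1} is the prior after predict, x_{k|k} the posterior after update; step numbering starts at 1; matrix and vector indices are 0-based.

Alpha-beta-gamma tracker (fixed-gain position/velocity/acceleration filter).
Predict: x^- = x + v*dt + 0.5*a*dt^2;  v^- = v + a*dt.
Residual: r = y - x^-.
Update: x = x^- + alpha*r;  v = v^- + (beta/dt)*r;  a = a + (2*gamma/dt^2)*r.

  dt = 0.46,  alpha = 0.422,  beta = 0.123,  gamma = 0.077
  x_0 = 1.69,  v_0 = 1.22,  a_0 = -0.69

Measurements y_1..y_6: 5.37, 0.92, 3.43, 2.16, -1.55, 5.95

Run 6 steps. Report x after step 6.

x_post = 2.1864

step 1: x_pred=2.1782  r=3.1918  x^+=3.5251  v^+=1.7561  a^+=1.6330
step 2: x_pred=4.5057  r=-3.5857  x^+=2.9925  v^+=1.5484  a^+=-0.9767
step 3: x_pred=3.6015  r=-0.1715  x^+=3.5291  v^+=1.0533  a^+=-1.1015
step 4: x_pred=3.8971  r=-1.7371  x^+=3.1640  v^+=0.0822  a^+=-2.3657
step 5: x_pred=2.9515  r=-4.5015  x^+=1.0519  v^+=-2.2097  a^+=-5.6419
step 6: x_pred=-0.5615  r=6.5115  x^+=2.1864  v^+=-3.0639  a^+=-0.9029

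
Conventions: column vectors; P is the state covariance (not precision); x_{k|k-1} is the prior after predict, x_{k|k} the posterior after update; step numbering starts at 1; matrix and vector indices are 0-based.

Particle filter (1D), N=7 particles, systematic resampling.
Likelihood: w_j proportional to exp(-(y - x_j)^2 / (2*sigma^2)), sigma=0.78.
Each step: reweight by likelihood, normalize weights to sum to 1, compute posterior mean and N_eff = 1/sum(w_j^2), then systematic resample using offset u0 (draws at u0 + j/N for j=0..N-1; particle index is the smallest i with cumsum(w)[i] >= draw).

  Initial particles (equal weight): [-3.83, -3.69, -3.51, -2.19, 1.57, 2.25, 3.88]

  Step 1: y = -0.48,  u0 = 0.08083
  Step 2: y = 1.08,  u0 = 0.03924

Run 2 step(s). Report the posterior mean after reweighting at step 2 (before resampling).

step 1: w=[0.0008, 0.0017, 0.0042, 0.7230, 0.2528, 0.0175, 0.0000]  mean=-1.1711  Neff=1.7037  idx=[3, 3, 3, 3, 3, 4, 4]
step 2: w=[0.0001, 0.0001, 0.0001, 0.0001, 0.0001, 0.4998, 0.4998]  mean=1.5683  Neff=2.0019  idx=[5, 5, 5, 5, 6, 6, 6]

post_mean = 1.5683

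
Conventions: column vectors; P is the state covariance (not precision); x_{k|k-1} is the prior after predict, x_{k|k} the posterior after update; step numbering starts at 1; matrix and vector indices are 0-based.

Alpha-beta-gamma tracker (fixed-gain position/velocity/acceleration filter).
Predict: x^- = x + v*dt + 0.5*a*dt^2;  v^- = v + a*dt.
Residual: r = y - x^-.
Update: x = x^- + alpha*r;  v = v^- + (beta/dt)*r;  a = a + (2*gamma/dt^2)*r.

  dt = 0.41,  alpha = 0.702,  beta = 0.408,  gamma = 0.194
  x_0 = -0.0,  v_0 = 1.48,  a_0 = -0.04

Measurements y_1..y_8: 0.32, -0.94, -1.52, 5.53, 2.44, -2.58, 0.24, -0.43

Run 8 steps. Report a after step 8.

step 1: x_pred=0.6034  r=-0.2834  x^+=0.4045  v^+=1.1815  a^+=-0.6942
step 2: x_pred=0.8305  r=-1.7705  x^+=-0.4124  v^+=-0.8650  a^+=-4.7809
step 3: x_pred=-1.1689  r=-0.3511  x^+=-1.4154  v^+=-3.1746  a^+=-5.5914
step 4: x_pred=-3.1869  r=8.7169  x^+=2.9324  v^+=3.2073  a^+=14.5285
step 5: x_pred=5.4685  r=-3.0285  x^+=3.3425  v^+=6.1503  a^+=7.5383
step 6: x_pred=6.4977  r=-9.0777  x^+=0.1252  v^+=0.2076  a^+=-13.4144
step 7: x_pred=-0.9172  r=1.1572  x^+=-0.1048  v^+=-4.1407  a^+=-10.7434
step 8: x_pred=-2.7055  r=2.2755  x^+=-1.1081  v^+=-6.2811  a^+=-5.4911

a_post = -5.4911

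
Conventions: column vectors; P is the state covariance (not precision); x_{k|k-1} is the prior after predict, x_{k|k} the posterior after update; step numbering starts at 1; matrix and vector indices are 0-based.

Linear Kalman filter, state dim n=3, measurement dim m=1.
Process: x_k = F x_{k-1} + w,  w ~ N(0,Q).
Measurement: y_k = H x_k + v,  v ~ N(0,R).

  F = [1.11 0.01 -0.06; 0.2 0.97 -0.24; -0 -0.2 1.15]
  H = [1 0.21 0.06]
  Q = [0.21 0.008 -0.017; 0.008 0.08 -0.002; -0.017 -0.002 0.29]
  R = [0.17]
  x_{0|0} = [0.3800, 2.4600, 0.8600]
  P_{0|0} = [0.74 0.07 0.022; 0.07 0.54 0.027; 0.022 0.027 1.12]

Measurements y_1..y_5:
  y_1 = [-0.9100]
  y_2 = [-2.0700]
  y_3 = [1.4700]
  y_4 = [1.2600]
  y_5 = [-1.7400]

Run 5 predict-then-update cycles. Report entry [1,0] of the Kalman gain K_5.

K[1,0] = 0.9593

step 1: x^-=[0.3948, 2.2558, 0.4970]  P^-=[1.1244 0.2614 -0.0822; 0.2614 0.6947 -0.3822; -0.0822 -0.3822 1.7804]  S=[1.4218]  K=[0.8260; 0.2703; -0.0391]  nu=[-1.8083]  x^+=[-1.0989, 1.7670, 0.5677]  P^+=[0.1544 -0.0561 -0.0362; -0.0561 0.5908 -0.3672; -0.0362 -0.3672 1.7782]
step 2: x^-=[-1.2362, 1.3579, 0.2995]  P^-=[0.4107 0.0455 -0.1833; 0.0455 0.8971 -1.0407; -0.1833 -1.0407 2.8342]  S=[0.6013]  K=[0.6806; 0.2851; -0.3855]  nu=[-1.1370]  x^+=[-2.0099, 1.0338, 0.7378]  P^+=[0.1322 -0.0712 -0.0256; -0.0712 0.8483 -0.9746; -0.0256 -0.9746 2.7448]
step 3: x^-=[-2.2650, 0.4237, 0.6417]  P^-=[0.3858 0.0745 -0.2478; 0.0745 1.4701 -2.0611; -0.2478 -2.0611 4.4023]  S=[0.5861]  K=[0.6596; 0.4428; -0.7106]  nu=[3.6075]  x^+=[0.1145, 2.0212, -1.9219]  P^+=[0.1308 -0.0967 0.0269; -0.0967 1.3552 -1.8767; 0.0269 -1.8767 4.1063]
step 4: x^-=[0.2626, 2.4447, -2.6144]  P^-=[0.3826 0.1112 -0.2913; 0.1112 2.4306 -3.5717; -0.2913 -3.5717 6.6381]  S=[0.6055]  K=[0.6417; 0.6728; -1.0622]  nu=[0.6408]  x^+=[0.6738, 2.8758, -3.2951]  P^+=[0.1333 -0.1502 0.1213; -0.1502 2.1565 -3.1391; 0.1213 -3.1391 5.9550]
step 5: x^-=[0.9744, 3.7152, -4.3646]  P^-=[0.3802 0.1388 -0.3178; 0.1388 3.8490 -5.6823; -0.3178 -5.6823 9.6957]  S=[0.6318]  K=[0.6177; 0.9593; -1.4709]  nu=[-3.2327]  x^+=[-1.0225, 0.6139, 0.3904]  P^+=[0.1391 -0.2357 0.2563; -0.2357 3.2676 -4.7908; 0.2563 -4.7908 8.3289]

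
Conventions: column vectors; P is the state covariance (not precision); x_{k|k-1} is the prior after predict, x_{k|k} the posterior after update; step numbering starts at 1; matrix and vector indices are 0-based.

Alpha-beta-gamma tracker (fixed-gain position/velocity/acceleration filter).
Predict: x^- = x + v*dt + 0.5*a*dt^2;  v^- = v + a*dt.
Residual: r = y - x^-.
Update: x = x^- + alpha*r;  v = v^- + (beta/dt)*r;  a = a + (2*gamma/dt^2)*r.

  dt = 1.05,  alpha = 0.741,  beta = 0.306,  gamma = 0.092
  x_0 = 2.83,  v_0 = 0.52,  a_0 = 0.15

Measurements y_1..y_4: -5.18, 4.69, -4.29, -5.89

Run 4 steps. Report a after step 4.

step 1: x_pred=3.4587  r=-8.6387  x^+=-2.9426  v^+=-1.8401  a^+=-1.2917
step 2: x_pred=-5.5867  r=10.2767  x^+=2.0283  v^+=-0.2015  a^+=0.4234
step 3: x_pred=2.0502  r=-6.3402  x^+=-2.6479  v^+=-1.6046  a^+=-0.6348
step 4: x_pred=-4.6827  r=-1.2073  x^+=-5.5773  v^+=-2.6230  a^+=-0.8363

a_post = -0.8363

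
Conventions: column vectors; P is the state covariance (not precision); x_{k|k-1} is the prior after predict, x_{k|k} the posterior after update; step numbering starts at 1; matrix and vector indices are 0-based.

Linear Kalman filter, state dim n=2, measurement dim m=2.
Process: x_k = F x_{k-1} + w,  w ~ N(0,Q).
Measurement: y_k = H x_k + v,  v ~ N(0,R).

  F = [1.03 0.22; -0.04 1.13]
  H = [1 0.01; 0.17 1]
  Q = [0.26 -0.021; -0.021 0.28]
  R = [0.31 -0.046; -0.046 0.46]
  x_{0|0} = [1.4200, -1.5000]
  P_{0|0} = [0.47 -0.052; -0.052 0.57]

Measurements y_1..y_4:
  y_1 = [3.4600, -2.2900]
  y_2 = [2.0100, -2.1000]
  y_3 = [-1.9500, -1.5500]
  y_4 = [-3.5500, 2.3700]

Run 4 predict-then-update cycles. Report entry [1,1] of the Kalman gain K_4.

step 1: x^-=[1.1326, -1.7518]  P^-=[0.7626 0.0413; 0.0413 1.0133]  S=[1.0736 0.1351; 0.1351 1.5094]  K=[0.7044 0.0502; -0.0376 0.6794]  nu=[2.3449, -0.7307]  x^+=[2.7478, -2.3365]  P^+=[0.2165 -0.0461; -0.0461 0.3221]
step 2: x^-=[2.3162, -2.7501]  P^-=[0.4844 -0.0031; -0.0031 0.6958]  S=[0.7944 0.0402; 0.0402 1.1687]  K=[0.6074 0.0469; -0.0253 0.5958]  nu=[-0.2787, 0.2563]  x^+=[2.1590, -2.5903]  P^+=[0.1865 -0.0381; -0.0381 0.2817]
step 3: x^-=[1.6539, -3.0134]  P^-=[0.4542 -0.0026; -0.0026 0.6434]  S=[0.7643 0.0350; 0.0350 1.1157]  K=[0.5921 0.0483; -0.0215 0.5770]  nu=[-3.5737, 1.1823]  x^+=[-0.4051, -2.2546]  P^+=[0.1817 -0.0359; -0.0359 0.2725]
step 4: x^-=[-0.9133, -2.5315]  P^-=[0.4497 -0.0022; -0.0022 0.6315]  S=[0.7597 0.0345; 0.0345 1.1037]  K=[0.5897 0.0488; -0.0206 0.5725]  nu=[-2.6114, 5.0567]  x^+=[-2.2064, 0.4172]  P^+=[0.1809 -0.0354; -0.0354 0.2703]

K[1,1] = 0.5725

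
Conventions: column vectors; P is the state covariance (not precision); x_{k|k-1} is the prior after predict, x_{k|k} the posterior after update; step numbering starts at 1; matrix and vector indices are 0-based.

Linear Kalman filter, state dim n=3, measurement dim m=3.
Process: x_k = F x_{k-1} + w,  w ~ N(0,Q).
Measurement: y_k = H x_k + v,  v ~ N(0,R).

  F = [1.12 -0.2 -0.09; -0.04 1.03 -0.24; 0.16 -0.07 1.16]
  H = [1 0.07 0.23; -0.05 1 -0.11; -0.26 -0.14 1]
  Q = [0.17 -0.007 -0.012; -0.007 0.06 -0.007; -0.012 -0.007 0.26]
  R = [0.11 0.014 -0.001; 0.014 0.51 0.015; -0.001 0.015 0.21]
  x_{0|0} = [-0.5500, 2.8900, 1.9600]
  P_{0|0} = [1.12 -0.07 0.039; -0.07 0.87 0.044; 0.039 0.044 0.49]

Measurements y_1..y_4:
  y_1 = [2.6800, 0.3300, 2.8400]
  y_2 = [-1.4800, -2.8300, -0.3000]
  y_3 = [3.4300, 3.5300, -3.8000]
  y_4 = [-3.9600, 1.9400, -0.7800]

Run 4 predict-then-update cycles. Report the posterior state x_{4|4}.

x_post = [-1.9380, 1.8394, -1.5940]

step 1: x^-=[-1.3704, 2.5283, 1.9833]  P^-=[1.6388 -0.3194 0.1976; -0.3194 0.9978 -0.1750; 0.1976 -0.1750 0.9612]  S=[1.8451 -0.4037 0.0139; -0.4037 1.5961 -0.3103; 0.0139 -0.3103 1.2245]  K=[0.8854 -0.0760 -0.1794; -0.0174 0.6374 -0.0275; 0.2194 0.0223 0.7662]  nu=[3.4173, -2.0487, 0.8544]  x^+=[1.6579, 1.1394, 3.3419]  P^+=[0.1022 -0.0258 -0.0167; -0.0258 0.3279 0.0430; -0.0167 0.0430 0.1627]
step 2: x^-=[1.3282, 0.3052, 4.0620]  P^-=[0.3291 -0.1031 -0.0345; -0.1031 0.3979 -0.0274; -0.0345 -0.0274 0.4705]  S=[0.4348 -0.0911 0.0006; -0.0911 0.9304 -0.0892; 0.0006 -0.0892 0.7286]  K=[0.7077 -0.0699 -0.1541; -0.0985 0.4244 -0.0252; 0.1635 -0.0037 0.6627]  nu=[-3.7638, -2.6219, -3.9740]  x^+=[-0.5400, -0.3365, 0.8227]  P^+=[0.0826 -0.0257 -0.0162; -0.0257 0.2161 0.0247; -0.0162 0.0247 0.1382]
step 3: x^-=[-0.6115, -0.5225, 0.8915]  P^-=[0.2990 -0.0789 -0.0322; -0.0789 0.2870 -0.0345; -0.0322 -0.0345 0.4396]  S=[0.4067 -0.0743 0.0004; -0.0743 0.8181 -0.0841; 0.0004 -0.0841 0.6962]  K=[0.6921 -0.0629 -0.1501; -0.1005 0.3474 -0.0358; 0.1594 -0.0183 0.6482]  nu=[3.8731, 4.1200, -4.9236]  x^+=[2.5490, 0.6958, -1.7578]  P^+=[0.0805 -0.0223 -0.0154; -0.0223 0.1759 0.0166; -0.0154 0.0166 0.1340]
step 4: x^-=[2.8740, 1.0366, -1.6799]  P^-=[0.2928 -0.0665 -0.0301; -0.0665 0.2478 -0.0398; -0.0301 -0.0398 0.4354]  S=[0.4026 -0.0658 0.0013; -0.0658 0.7789 -0.0867; 0.0013 -0.0867 0.6920]  K=[0.6894 -0.0583 -0.1487; -0.0932 0.3154 -0.0430; 0.1608 -0.0253 0.6451]  nu=[-6.5201, 0.8624, 1.7922]  x^+=[-1.9380, 1.8394, -1.5940]  P^+=[0.0800 -0.0199 -0.0148; -0.0199 0.1593 0.0129; -0.0148 0.0129 0.1329]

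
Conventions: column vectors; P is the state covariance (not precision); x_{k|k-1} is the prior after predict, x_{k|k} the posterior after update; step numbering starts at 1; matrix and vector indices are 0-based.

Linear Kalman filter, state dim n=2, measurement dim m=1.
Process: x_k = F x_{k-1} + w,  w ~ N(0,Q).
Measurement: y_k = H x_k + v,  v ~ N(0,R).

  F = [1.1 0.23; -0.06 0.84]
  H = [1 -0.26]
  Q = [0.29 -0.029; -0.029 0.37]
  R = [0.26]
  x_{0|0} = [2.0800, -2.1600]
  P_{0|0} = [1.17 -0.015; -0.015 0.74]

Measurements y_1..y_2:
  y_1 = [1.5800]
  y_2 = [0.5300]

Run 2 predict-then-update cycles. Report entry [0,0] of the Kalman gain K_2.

step 1: x^-=[1.7912, -1.9392]  P^-=[1.7373 0.0231; 0.0231 0.8979]  S=[2.0459]  K=[0.8462; -0.1028]  nu=[-0.7154]  x^+=[1.1858, -1.8656]  P^+=[0.2723 0.2011; 0.2011 0.8762]
step 2: x^-=[0.8753, -1.6383]  P^-=[0.7676 0.3054; 0.3054 0.9690]  S=[0.9343]  K=[0.7366; 0.0572]  nu=[-0.7713]  x^+=[0.3072, -1.6824]  P^+=[0.2607 0.2660; 0.2660 0.9659]

K[0,0] = 0.7366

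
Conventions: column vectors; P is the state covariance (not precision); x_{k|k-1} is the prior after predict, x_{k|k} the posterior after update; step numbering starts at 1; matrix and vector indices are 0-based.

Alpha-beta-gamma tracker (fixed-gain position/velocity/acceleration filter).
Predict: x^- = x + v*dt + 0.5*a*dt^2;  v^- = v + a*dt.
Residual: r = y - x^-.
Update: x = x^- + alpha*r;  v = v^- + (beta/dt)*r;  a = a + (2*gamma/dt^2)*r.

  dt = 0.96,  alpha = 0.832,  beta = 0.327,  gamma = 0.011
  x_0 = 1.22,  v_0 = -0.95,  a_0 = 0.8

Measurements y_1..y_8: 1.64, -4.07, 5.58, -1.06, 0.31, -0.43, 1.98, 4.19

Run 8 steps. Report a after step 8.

a_post = 0.6517

step 1: x_pred=0.6766  r=0.9634  x^+=1.4782  v^+=0.1461  a^+=0.8230
step 2: x_pred=1.9977  r=-6.0677  x^+=-3.0506  v^+=-1.1306  a^+=0.6782
step 3: x_pred=-3.8235  r=9.4035  x^+=4.0002  v^+=2.7235  a^+=0.9026
step 4: x_pred=7.0307  r=-8.0907  x^+=0.2992  v^+=0.8341  a^+=0.7095
step 5: x_pred=1.4269  r=-1.1169  x^+=0.4976  v^+=1.1348  a^+=0.6828
step 6: x_pred=1.9017  r=-2.3317  x^+=-0.0383  v^+=0.9961  a^+=0.6272
step 7: x_pred=1.2069  r=0.7731  x^+=1.8501  v^+=1.8615  a^+=0.6456
step 8: x_pred=3.9346  r=0.2554  x^+=4.1471  v^+=2.5682  a^+=0.6517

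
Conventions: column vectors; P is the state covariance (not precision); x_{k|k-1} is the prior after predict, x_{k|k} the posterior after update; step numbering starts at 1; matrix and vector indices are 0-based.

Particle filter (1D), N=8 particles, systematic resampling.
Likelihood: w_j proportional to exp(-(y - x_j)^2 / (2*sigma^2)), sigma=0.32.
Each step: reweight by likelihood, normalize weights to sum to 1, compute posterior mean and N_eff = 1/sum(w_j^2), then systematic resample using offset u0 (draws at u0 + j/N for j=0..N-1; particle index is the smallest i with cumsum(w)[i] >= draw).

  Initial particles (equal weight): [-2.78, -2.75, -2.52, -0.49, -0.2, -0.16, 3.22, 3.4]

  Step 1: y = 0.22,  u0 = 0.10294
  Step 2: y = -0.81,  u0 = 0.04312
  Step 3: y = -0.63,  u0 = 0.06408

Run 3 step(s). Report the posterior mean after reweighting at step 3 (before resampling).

post_mean = -0.1866

step 1: w=[0.0000, 0.0000, 0.0000, 0.0851, 0.4218, 0.4931, 0.0000, 0.0000]  mean=-0.2050  Neff=2.3350  idx=[4, 4, 4, 4, 5, 5, 5, 5]
step 2: w=[0.1403, 0.1403, 0.1403, 0.1403, 0.1097, 0.1097, 0.1097, 0.1097]  mean=-0.1824  Neff=7.8819  idx=[0, 1, 2, 2, 3, 4, 6, 7]
step 3: w=[0.1330, 0.1330, 0.1330, 0.1330, 0.1330, 0.1116, 0.1116, 0.1116]  mean=-0.1866  Neff=7.9452  idx=[0, 1, 2, 3, 4, 5, 6, 7]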